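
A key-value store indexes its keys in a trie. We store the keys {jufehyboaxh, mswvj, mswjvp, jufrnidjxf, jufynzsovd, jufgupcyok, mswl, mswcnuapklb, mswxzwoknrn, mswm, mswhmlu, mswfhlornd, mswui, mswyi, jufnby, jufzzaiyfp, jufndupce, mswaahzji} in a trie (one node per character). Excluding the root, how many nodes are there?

Trace insertions, counting only characters that open a new branch:
  "jufehyboaxh" → 11 new (j, u, f, e, h, y, b, o, a, x, h)
  "mswvj" → 5 new (m, s, w, v, j)
  "mswjvp" → prefix "msw" already present; 3 new (j, v, p)
  "jufrnidjxf" → prefix "juf" already present; 7 new (r, n, i, d, j, x, f)
  "jufynzsovd" → prefix "juf" already present; 7 new (y, n, z, s, o, v, d)
  "jufgupcyok" → prefix "juf" already present; 7 new (g, u, p, c, y, o, k)
  "mswl" → prefix "msw" already present; 1 new (l)
  "mswcnuapklb" → prefix "msw" already present; 8 new (c, n, u, a, p, k, l, b)
  "mswxzwoknrn" → prefix "msw" already present; 8 new (x, z, w, o, k, n, r, n)
  "mswm" → prefix "msw" already present; 1 new (m)
  "mswhmlu" → prefix "msw" already present; 4 new (h, m, l, u)
  "mswfhlornd" → prefix "msw" already present; 7 new (f, h, l, o, r, n, d)
  "mswui" → prefix "msw" already present; 2 new (u, i)
  "mswyi" → prefix "msw" already present; 2 new (y, i)
  "jufnby" → prefix "juf" already present; 3 new (n, b, y)
  "jufzzaiyfp" → prefix "juf" already present; 7 new (z, z, a, i, y, f, p)
  "jufndupce" → prefix "jufn" already present; 5 new (d, u, p, c, e)
  "mswaahzji" → prefix "msw" already present; 6 new (a, a, h, z, j, i)
Total nodes = 11 + 5 + 3 + 7 + 7 + 7 + 1 + 8 + 8 + 1 + 4 + 7 + 2 + 2 + 3 + 7 + 5 + 6 = 94

94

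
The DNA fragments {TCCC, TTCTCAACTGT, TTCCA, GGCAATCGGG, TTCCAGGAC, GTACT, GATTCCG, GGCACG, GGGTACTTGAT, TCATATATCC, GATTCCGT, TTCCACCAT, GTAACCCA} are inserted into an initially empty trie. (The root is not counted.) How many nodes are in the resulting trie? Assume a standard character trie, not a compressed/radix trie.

69

For each word, the new-node count is its length minus the longest prefix already in the trie:
  "TCCC" → 4 new (T, C, C, C)
  "TTCTCAACTGT" → prefix "T" already present; 10 new (T, C, T, C, A, A, C, T, G, T)
  "TTCCA" → prefix "TTC" already present; 2 new (C, A)
  "GGCAATCGGG" → 10 new (G, G, C, A, A, T, C, G, G, G)
  "TTCCAGGAC" → prefix "TTCCA" already present; 4 new (G, G, A, C)
  "GTACT" → prefix "G" already present; 4 new (T, A, C, T)
  "GATTCCG" → prefix "G" already present; 6 new (A, T, T, C, C, G)
  "GGCACG" → prefix "GGCA" already present; 2 new (C, G)
  "GGGTACTTGAT" → prefix "GG" already present; 9 new (G, T, A, C, T, T, G, A, T)
  "TCATATATCC" → prefix "TC" already present; 8 new (A, T, A, T, A, T, C, C)
  "GATTCCGT" → prefix "GATTCCG" already present; 1 new (T)
  "TTCCACCAT" → prefix "TTCCA" already present; 4 new (C, C, A, T)
  "GTAACCCA" → prefix "GTA" already present; 5 new (A, C, C, C, A)
Total nodes = 4 + 10 + 2 + 10 + 4 + 4 + 6 + 2 + 9 + 8 + 1 + 4 + 5 = 69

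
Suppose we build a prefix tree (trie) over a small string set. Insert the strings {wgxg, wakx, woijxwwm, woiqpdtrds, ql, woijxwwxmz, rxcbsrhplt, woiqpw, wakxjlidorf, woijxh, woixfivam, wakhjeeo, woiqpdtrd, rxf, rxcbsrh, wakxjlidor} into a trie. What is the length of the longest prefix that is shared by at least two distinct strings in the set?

10

Equivalently: take the maximum, over all pairs, of their longest common prefix length.
"wakxjlidor" and "wakxjlidorf" agree on "wakxjlidor" (10 characters) before diverging; nothing deeper is shared.
Longest shared-prefix length: 10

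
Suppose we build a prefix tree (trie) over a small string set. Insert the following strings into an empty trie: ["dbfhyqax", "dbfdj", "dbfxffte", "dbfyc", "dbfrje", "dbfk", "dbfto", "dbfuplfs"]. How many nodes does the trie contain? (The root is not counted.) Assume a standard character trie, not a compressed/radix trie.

Count nodes per top-level branch (shared prefixes stored once):
  'd'-branch (dbfdj, dbfhyqax, dbfk, dbfrje, dbfto, dbfuplfs, dbfxffte, dbfyc): 28 nodes
Sum: 28

28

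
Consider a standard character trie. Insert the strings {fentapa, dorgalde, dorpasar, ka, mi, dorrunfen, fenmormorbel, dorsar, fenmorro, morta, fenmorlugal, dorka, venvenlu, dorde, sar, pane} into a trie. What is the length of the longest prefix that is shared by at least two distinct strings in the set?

6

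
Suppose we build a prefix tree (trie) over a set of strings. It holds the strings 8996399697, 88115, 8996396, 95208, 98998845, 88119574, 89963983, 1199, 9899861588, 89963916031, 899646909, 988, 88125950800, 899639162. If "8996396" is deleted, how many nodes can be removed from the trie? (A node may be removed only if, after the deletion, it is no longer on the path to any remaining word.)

1

A node on "8996396"'s path can go only if nothing else ends at it or branches off below it.
The suffix "6" (1 node) is used only by "8996396"; the node for "899639" still has the child "9", so pruning stops there.
Nodes removed: 1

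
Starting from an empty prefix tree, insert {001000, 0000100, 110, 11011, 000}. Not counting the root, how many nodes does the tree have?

16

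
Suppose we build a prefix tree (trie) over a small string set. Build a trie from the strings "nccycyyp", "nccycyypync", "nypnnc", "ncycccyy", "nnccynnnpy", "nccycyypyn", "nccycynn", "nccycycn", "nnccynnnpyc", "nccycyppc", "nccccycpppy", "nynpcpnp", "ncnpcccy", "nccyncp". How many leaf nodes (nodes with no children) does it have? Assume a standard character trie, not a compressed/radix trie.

A leaf is a node with no children — equivalently, the end of a word that is not a proper prefix of any other stored word.
Those words: "nccccycpppy", "nccycycn", "nccycynn", "nccycyppc", "nccycyypync", "nccyncp", "ncnpcccy", "ncycccyy", "nnccynnnpyc", "nynpcpnp", "nypnnc"
Leaf count: 11

11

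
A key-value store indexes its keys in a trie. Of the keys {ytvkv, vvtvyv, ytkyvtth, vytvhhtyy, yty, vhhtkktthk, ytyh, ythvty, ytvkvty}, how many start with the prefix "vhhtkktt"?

1

Filter for entries beginning with "vhhtkktt":
Matches: "vhhtkktthk"
Count: 1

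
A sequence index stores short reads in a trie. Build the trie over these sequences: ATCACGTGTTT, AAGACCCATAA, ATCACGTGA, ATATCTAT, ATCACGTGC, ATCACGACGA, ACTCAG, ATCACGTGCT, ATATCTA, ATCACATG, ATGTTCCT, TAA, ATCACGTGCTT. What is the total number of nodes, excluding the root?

52

For each word, the new-node count is its length minus the longest prefix already in the trie:
  "ATCACGTGTTT" → 11 new (A, T, C, A, C, G, T, G, T, T, T)
  "AAGACCCATAA" → prefix "A" already present; 10 new (A, G, A, C, C, C, A, T, A, A)
  "ATCACGTGA" → prefix "ATCACGTG" already present; 1 new (A)
  "ATATCTAT" → prefix "AT" already present; 6 new (A, T, C, T, A, T)
  "ATCACGTGC" → prefix "ATCACGTG" already present; 1 new (C)
  "ATCACGACGA" → prefix "ATCACG" already present; 4 new (A, C, G, A)
  "ACTCAG" → prefix "A" already present; 5 new (C, T, C, A, G)
  "ATCACGTGCT" → prefix "ATCACGTGC" already present; 1 new (T)
  "ATATCTA" → prefix "ATATCTA" already present; 0 new (none)
  "ATCACATG" → prefix "ATCAC" already present; 3 new (A, T, G)
  "ATGTTCCT" → prefix "AT" already present; 6 new (G, T, T, C, C, T)
  "TAA" → 3 new (T, A, A)
  "ATCACGTGCTT" → prefix "ATCACGTGCT" already present; 1 new (T)
Total nodes = 11 + 10 + 1 + 6 + 1 + 4 + 5 + 1 + 0 + 3 + 6 + 3 + 1 = 52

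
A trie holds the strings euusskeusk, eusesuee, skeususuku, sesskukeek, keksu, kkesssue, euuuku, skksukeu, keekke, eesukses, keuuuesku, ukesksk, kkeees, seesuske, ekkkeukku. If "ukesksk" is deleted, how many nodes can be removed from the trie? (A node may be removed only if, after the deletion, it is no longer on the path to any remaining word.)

7

After clearing the end-marker at "ukesksk", prune upward until reaching a node still needed by another word.
No other word shares any prefix with "ukesksk", so all 7 of its nodes go.
Nodes removed: 7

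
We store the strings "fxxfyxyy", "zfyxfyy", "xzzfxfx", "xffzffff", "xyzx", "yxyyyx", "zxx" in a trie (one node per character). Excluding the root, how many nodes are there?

40

Insert word by word; a character creates a node only if that edge doesn't already exist:
  "fxxfyxyy" → 8 new (f, x, x, f, y, x, y, y)
  "zfyxfyy" → 7 new (z, f, y, x, f, y, y)
  "xzzfxfx" → 7 new (x, z, z, f, x, f, x)
  "xffzffff" → prefix "x" already present; 7 new (f, f, z, f, f, f, f)
  "xyzx" → prefix "x" already present; 3 new (y, z, x)
  "yxyyyx" → 6 new (y, x, y, y, y, x)
  "zxx" → prefix "z" already present; 2 new (x, x)
Total nodes = 8 + 7 + 7 + 7 + 3 + 6 + 2 = 40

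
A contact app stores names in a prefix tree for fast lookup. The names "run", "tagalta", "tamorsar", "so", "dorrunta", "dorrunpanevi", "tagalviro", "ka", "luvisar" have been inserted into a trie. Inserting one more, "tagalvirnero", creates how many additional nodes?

4

"tagalvir" is already a path in the trie; the remaining "nero" must be added.
Each of the 4 remaining characters creates one node.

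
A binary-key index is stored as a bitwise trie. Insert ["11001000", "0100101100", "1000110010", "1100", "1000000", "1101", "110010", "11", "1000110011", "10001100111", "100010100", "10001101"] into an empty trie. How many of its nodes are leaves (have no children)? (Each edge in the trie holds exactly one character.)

8

Leaves are exactly the stored words that no other stored word extends.
Those words: "0100101100", "1000000", "100010100", "1000110010", "10001100111", "10001101", "11001000", "1101"
Leaf count: 8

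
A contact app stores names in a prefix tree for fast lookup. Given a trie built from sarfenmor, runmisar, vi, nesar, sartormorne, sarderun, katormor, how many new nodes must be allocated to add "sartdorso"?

5

Walking "sartdorso" from the root, the first 4 characters ("sart") follow existing edges; "d" is the first miss.
Each of the 5 remaining characters creates one node.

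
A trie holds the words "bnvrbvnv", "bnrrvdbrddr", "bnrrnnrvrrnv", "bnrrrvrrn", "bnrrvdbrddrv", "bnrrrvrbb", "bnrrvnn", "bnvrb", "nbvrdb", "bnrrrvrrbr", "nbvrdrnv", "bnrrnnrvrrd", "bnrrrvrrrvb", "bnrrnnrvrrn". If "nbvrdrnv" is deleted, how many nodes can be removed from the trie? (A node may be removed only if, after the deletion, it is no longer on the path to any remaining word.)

3

A node on "nbvrdrnv"'s path can go only if nothing else ends at it or branches off below it.
The suffix "rnv" (3 nodes) is used only by "nbvrdrnv"; the node for "nbvrd" still has the child "b", so pruning stops there.
Nodes removed: 3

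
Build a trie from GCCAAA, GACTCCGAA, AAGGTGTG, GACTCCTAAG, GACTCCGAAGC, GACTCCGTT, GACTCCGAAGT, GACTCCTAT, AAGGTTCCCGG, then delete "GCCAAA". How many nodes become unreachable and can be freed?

A node on "GCCAAA"'s path can go only if nothing else ends at it or branches off below it.
The suffix "CCAAA" (5 nodes) is used only by "GCCAAA"; the node for "G" still has the child "A", so pruning stops there.
Nodes removed: 5

5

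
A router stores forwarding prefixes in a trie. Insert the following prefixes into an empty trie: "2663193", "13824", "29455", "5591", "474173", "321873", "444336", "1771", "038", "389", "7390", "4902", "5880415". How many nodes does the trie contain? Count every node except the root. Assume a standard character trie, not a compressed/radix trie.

58

For each word, the new-node count is its length minus the longest prefix already in the trie:
  "2663193" → 7 new (2, 6, 6, 3, 1, 9, 3)
  "13824" → 5 new (1, 3, 8, 2, 4)
  "29455" → prefix "2" already present; 4 new (9, 4, 5, 5)
  "5591" → 4 new (5, 5, 9, 1)
  "474173" → 6 new (4, 7, 4, 1, 7, 3)
  "321873" → 6 new (3, 2, 1, 8, 7, 3)
  "444336" → prefix "4" already present; 5 new (4, 4, 3, 3, 6)
  "1771" → prefix "1" already present; 3 new (7, 7, 1)
  "038" → 3 new (0, 3, 8)
  "389" → prefix "3" already present; 2 new (8, 9)
  "7390" → 4 new (7, 3, 9, 0)
  "4902" → prefix "4" already present; 3 new (9, 0, 2)
  "5880415" → prefix "5" already present; 6 new (8, 8, 0, 4, 1, 5)
Total nodes = 7 + 5 + 4 + 4 + 6 + 6 + 5 + 3 + 3 + 2 + 4 + 3 + 6 = 58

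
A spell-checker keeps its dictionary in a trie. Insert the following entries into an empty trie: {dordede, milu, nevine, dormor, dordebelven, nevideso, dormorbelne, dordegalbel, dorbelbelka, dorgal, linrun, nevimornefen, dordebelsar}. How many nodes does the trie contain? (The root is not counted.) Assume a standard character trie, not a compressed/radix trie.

69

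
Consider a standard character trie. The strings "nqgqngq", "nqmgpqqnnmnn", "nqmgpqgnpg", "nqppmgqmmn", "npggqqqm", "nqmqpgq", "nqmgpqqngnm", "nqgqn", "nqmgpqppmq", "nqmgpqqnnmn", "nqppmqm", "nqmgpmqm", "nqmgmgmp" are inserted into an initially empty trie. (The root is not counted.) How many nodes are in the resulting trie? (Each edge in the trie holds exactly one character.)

Trace insertions, counting only characters that open a new branch:
  "nqgqngq" → 7 new (n, q, g, q, n, g, q)
  "nqmgpqqnnmnn" → prefix "nq" already present; 10 new (m, g, p, q, q, n, n, m, n, n)
  "nqmgpqgnpg" → prefix "nqmgpq" already present; 4 new (g, n, p, g)
  "nqppmgqmmn" → prefix "nq" already present; 8 new (p, p, m, g, q, m, m, n)
  "npggqqqm" → prefix "n" already present; 7 new (p, g, g, q, q, q, m)
  "nqmqpgq" → prefix "nqm" already present; 4 new (q, p, g, q)
  "nqmgpqqngnm" → prefix "nqmgpqqn" already present; 3 new (g, n, m)
  "nqgqn" → prefix "nqgqn" already present; 0 new (none)
  "nqmgpqppmq" → prefix "nqmgpq" already present; 4 new (p, p, m, q)
  "nqmgpqqnnmn" → prefix "nqmgpqqnnmn" already present; 0 new (none)
  "nqppmqm" → prefix "nqppm" already present; 2 new (q, m)
  "nqmgpmqm" → prefix "nqmgp" already present; 3 new (m, q, m)
  "nqmgmgmp" → prefix "nqmg" already present; 4 new (m, g, m, p)
Total nodes = 7 + 10 + 4 + 8 + 7 + 4 + 3 + 0 + 4 + 0 + 2 + 3 + 4 = 56

56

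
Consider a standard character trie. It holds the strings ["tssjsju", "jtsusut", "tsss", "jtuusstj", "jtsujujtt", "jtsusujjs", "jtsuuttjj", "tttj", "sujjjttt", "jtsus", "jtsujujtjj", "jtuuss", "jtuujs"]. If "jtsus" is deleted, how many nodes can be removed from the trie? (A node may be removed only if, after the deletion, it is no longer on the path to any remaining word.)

0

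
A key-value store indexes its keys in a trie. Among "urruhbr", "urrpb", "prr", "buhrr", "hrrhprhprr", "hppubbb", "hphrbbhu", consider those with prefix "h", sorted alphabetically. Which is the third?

hrrhprhprr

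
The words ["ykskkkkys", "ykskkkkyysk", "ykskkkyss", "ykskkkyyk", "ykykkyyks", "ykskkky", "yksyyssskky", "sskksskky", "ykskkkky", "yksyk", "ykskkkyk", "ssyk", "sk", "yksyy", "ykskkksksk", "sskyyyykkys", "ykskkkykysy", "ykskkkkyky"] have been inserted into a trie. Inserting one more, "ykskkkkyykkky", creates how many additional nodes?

"ykskkkkyy" is already a path in the trie; the remaining "kkky" must be added.
New nodes needed: |"ykskkkkyykkky"| − 9 = 13 − 9 = 4.

4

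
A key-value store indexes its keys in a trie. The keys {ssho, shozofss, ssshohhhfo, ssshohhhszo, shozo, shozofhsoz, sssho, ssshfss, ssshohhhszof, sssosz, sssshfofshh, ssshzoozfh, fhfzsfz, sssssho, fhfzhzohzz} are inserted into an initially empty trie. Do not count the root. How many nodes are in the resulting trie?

Trace insertions, counting only characters that open a new branch:
  "ssho" → 4 new (s, s, h, o)
  "shozofss" → prefix "s" already present; 7 new (h, o, z, o, f, s, s)
  "ssshohhhfo" → prefix "ss" already present; 8 new (s, h, o, h, h, h, f, o)
  "ssshohhhszo" → prefix "ssshohhh" already present; 3 new (s, z, o)
  "shozo" → prefix "shozo" already present; 0 new (none)
  "shozofhsoz" → prefix "shozof" already present; 4 new (h, s, o, z)
  "sssho" → prefix "sssho" already present; 0 new (none)
  "ssshfss" → prefix "sssh" already present; 3 new (f, s, s)
  "ssshohhhszof" → prefix "ssshohhhszo" already present; 1 new (f)
  "sssosz" → prefix "sss" already present; 3 new (o, s, z)
  "sssshfofshh" → prefix "sss" already present; 8 new (s, h, f, o, f, s, h, h)
  "ssshzoozfh" → prefix "sssh" already present; 6 new (z, o, o, z, f, h)
  "fhfzsfz" → 7 new (f, h, f, z, s, f, z)
  "sssssho" → prefix "ssss" already present; 3 new (s, h, o)
  "fhfzhzohzz" → prefix "fhfz" already present; 6 new (h, z, o, h, z, z)
Total nodes = 4 + 7 + 8 + 3 + 0 + 4 + 0 + 3 + 1 + 3 + 8 + 6 + 7 + 3 + 6 = 63

63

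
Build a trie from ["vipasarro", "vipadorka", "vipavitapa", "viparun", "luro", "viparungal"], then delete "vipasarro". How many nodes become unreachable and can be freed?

A node on "vipasarro"'s path can go only if nothing else ends at it or branches off below it.
The suffix "sarro" (5 nodes) is used only by "vipasarro"; the node for "vipa" still has the child "d", so pruning stops there.
Nodes removed: 5

5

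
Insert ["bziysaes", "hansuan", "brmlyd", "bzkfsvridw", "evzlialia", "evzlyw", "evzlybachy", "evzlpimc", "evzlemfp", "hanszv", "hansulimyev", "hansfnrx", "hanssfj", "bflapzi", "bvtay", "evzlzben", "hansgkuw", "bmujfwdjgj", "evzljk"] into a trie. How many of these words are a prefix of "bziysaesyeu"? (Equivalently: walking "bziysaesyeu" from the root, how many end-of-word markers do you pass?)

1

Traverse "bziysaesyeu" character by character; count nodes along the way that are marked as word ends.
Prefixes of the query that are stored words: "bziysaes"
Count: 1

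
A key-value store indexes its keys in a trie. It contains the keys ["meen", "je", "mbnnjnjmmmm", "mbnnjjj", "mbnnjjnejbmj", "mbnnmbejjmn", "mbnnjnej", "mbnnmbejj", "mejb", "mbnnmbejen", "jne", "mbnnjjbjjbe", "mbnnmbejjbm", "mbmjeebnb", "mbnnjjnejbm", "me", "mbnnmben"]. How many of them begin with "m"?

15

Filter for entries beginning with "m":
Matches: "mbmjeebnb", "mbnnjjbjjbe", "mbnnjjj", "mbnnjjnejbm", "mbnnjjnejbmj", "mbnnjnej", "mbnnjnjmmmm", "mbnnmbejen", "mbnnmbejj", "mbnnmbejjbm", "mbnnmbejjmn", "mbnnmben", "me", "meen", "mejb"
Count: 15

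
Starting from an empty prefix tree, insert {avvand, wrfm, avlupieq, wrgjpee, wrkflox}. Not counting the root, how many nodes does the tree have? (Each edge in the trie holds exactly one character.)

26

For each word, the new-node count is its length minus the longest prefix already in the trie:
  "avvand" → 6 new (a, v, v, a, n, d)
  "wrfm" → 4 new (w, r, f, m)
  "avlupieq" → prefix "av" already present; 6 new (l, u, p, i, e, q)
  "wrgjpee" → prefix "wr" already present; 5 new (g, j, p, e, e)
  "wrkflox" → prefix "wr" already present; 5 new (k, f, l, o, x)
Total nodes = 6 + 4 + 6 + 5 + 5 = 26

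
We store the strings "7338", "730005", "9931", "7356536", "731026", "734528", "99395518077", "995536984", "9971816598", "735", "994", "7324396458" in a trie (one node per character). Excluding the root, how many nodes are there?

Insert word by word; a character creates a node only if that edge doesn't already exist:
  "7338" → 4 new (7, 3, 3, 8)
  "730005" → prefix "73" already present; 4 new (0, 0, 0, 5)
  "9931" → 4 new (9, 9, 3, 1)
  "7356536" → prefix "73" already present; 5 new (5, 6, 5, 3, 6)
  "731026" → prefix "73" already present; 4 new (1, 0, 2, 6)
  "734528" → prefix "73" already present; 4 new (4, 5, 2, 8)
  "99395518077" → prefix "993" already present; 8 new (9, 5, 5, 1, 8, 0, 7, 7)
  "995536984" → prefix "99" already present; 7 new (5, 5, 3, 6, 9, 8, 4)
  "9971816598" → prefix "99" already present; 8 new (7, 1, 8, 1, 6, 5, 9, 8)
  "735" → prefix "735" already present; 0 new (none)
  "994" → prefix "99" already present; 1 new (4)
  "7324396458" → prefix "73" already present; 8 new (2, 4, 3, 9, 6, 4, 5, 8)
Total nodes = 4 + 4 + 4 + 5 + 4 + 4 + 8 + 7 + 8 + 0 + 1 + 8 = 57

57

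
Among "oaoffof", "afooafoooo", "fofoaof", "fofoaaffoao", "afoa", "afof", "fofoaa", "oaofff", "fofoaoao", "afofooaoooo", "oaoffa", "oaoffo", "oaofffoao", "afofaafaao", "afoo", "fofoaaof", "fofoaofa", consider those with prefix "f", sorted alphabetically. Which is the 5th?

DFS of the "f" subtree visits, in order: "fofoaa", "fofoaaffoao", "fofoaaof", "fofoaoao", "fofoaof", "fofoaofa"
The 5th is fofoaof.

fofoaof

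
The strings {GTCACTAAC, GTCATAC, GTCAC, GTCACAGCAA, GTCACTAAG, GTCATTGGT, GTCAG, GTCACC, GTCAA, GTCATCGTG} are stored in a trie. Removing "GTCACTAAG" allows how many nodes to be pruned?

A node on "GTCACTAAG"'s path can go only if nothing else ends at it or branches off below it.
The suffix "G" (1 node) is used only by "GTCACTAAG"; the node for "GTCACTAA" still has the child "C", so pruning stops there.
Nodes removed: 1

1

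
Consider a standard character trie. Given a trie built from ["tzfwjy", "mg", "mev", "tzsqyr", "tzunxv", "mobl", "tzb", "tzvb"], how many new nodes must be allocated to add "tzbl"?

1

"tzb" is already a path in the trie; the remaining "l" must be added.
Each of the 1 remaining characters creates one node.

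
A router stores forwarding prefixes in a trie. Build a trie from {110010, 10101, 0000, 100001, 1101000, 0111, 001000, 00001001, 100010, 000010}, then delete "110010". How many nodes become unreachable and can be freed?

3

After clearing the end-marker at "110010", prune upward until reaching a node still needed by another word.
The suffix "010" (3 nodes) is used only by "110010"; the node for "110" still has the child "1", so pruning stops there.
Nodes removed: 3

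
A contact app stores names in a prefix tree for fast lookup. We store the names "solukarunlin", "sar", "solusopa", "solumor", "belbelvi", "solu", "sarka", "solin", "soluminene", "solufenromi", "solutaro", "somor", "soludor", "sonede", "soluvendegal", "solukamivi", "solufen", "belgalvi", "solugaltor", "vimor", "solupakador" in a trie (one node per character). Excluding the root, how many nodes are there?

94

Trace insertions, counting only characters that open a new branch:
  "solukarunlin" → 12 new (s, o, l, u, k, a, r, u, n, l, i, n)
  "sar" → prefix "s" already present; 2 new (a, r)
  "solusopa" → prefix "solu" already present; 4 new (s, o, p, a)
  "solumor" → prefix "solu" already present; 3 new (m, o, r)
  "belbelvi" → 8 new (b, e, l, b, e, l, v, i)
  "solu" → prefix "solu" already present; 0 new (none)
  "sarka" → prefix "sar" already present; 2 new (k, a)
  "solin" → prefix "sol" already present; 2 new (i, n)
  "soluminene" → prefix "solum" already present; 5 new (i, n, e, n, e)
  "solufenromi" → prefix "solu" already present; 7 new (f, e, n, r, o, m, i)
  "solutaro" → prefix "solu" already present; 4 new (t, a, r, o)
  "somor" → prefix "so" already present; 3 new (m, o, r)
  "soludor" → prefix "solu" already present; 3 new (d, o, r)
  "sonede" → prefix "so" already present; 4 new (n, e, d, e)
  "soluvendegal" → prefix "solu" already present; 8 new (v, e, n, d, e, g, a, l)
  "solukamivi" → prefix "soluka" already present; 4 new (m, i, v, i)
  "solufen" → prefix "solufen" already present; 0 new (none)
  "belgalvi" → prefix "bel" already present; 5 new (g, a, l, v, i)
  "solugaltor" → prefix "solu" already present; 6 new (g, a, l, t, o, r)
  "vimor" → 5 new (v, i, m, o, r)
  "solupakador" → prefix "solu" already present; 7 new (p, a, k, a, d, o, r)
Total nodes = 12 + 2 + 4 + 3 + 8 + 0 + 2 + 2 + 5 + 7 + 4 + 3 + 3 + 4 + 8 + 4 + 0 + 5 + 6 + 5 + 7 = 94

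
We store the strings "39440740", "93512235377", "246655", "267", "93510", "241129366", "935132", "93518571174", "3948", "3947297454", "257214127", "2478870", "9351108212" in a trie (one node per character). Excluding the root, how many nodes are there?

71

Trace insertions, counting only characters that open a new branch:
  "39440740" → 8 new (3, 9, 4, 4, 0, 7, 4, 0)
  "93512235377" → 11 new (9, 3, 5, 1, 2, 2, 3, 5, 3, 7, 7)
  "246655" → 6 new (2, 4, 6, 6, 5, 5)
  "267" → prefix "2" already present; 2 new (6, 7)
  "93510" → prefix "9351" already present; 1 new (0)
  "241129366" → prefix "24" already present; 7 new (1, 1, 2, 9, 3, 6, 6)
  "935132" → prefix "9351" already present; 2 new (3, 2)
  "93518571174" → prefix "9351" already present; 7 new (8, 5, 7, 1, 1, 7, 4)
  "3948" → prefix "394" already present; 1 new (8)
  "3947297454" → prefix "394" already present; 7 new (7, 2, 9, 7, 4, 5, 4)
  "257214127" → prefix "2" already present; 8 new (5, 7, 2, 1, 4, 1, 2, 7)
  "2478870" → prefix "24" already present; 5 new (7, 8, 8, 7, 0)
  "9351108212" → prefix "9351" already present; 6 new (1, 0, 8, 2, 1, 2)
Total nodes = 8 + 11 + 6 + 2 + 1 + 7 + 2 + 7 + 1 + 7 + 8 + 5 + 6 = 71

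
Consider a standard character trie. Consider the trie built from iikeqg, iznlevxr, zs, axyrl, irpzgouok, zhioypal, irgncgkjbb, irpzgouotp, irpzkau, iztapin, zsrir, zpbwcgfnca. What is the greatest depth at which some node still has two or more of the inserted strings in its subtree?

The deepest shared node is where two words last agree before diverging.
e.g. "irpzgouok" and "irpzgouotp" share the prefix "irpzgouo" of length 8; no pair shares a longer one.
Longest shared-prefix length: 8

8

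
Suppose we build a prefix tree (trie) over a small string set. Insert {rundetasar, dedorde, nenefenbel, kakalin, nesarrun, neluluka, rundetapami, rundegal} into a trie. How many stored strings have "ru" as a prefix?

3

Filter for entries beginning with "ru":
Words under "ru": rundegal, rundetapami, rundetasar
Count: 3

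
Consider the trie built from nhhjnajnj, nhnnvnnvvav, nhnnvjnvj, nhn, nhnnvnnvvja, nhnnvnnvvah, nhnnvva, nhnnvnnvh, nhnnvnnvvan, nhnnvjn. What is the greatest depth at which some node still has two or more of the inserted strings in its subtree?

10

Equivalently: take the maximum, over all pairs, of their longest common prefix length.
"nhnnvnnvvah" and "nhnnvnnvvan" agree on "nhnnvnnvva" (10 characters) before diverging; nothing deeper is shared.
Longest shared-prefix length: 10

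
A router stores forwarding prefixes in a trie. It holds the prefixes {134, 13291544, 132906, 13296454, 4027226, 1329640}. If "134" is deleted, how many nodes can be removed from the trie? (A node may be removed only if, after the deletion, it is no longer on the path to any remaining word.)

After clearing the end-marker at "134", prune upward until reaching a node still needed by another word.
The suffix "4" (1 node) is used only by "134"; the node for "13" still has the child "2", so pruning stops there.
Nodes removed: 1

1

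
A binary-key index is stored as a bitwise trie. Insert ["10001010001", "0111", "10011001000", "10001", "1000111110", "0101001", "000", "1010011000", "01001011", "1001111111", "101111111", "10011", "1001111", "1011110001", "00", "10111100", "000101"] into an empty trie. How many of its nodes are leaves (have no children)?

11

Leaves are exactly the stored words that no other stored word extends.
Those words: "000101", "01001011", "0101001", "0111", "10001010001", "1000111110", "10011001000", "1001111111", "1010011000", "1011110001", "101111111"
Leaf count: 11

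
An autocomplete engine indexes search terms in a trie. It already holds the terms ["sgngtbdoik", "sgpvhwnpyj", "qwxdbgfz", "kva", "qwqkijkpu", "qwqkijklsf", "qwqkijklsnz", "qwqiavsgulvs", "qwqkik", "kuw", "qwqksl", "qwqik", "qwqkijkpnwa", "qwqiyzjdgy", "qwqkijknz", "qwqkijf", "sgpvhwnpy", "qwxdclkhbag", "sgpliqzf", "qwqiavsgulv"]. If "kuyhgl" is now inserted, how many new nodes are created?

4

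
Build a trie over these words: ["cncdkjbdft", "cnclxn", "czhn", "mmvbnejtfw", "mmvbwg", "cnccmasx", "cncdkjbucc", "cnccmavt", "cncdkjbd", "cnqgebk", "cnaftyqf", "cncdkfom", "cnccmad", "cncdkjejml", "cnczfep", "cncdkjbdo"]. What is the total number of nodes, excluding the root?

For each word, the new-node count is its length minus the longest prefix already in the trie:
  "cncdkjbdft" → 10 new (c, n, c, d, k, j, b, d, f, t)
  "cnclxn" → prefix "cnc" already present; 3 new (l, x, n)
  "czhn" → prefix "c" already present; 3 new (z, h, n)
  "mmvbnejtfw" → 10 new (m, m, v, b, n, e, j, t, f, w)
  "mmvbwg" → prefix "mmvb" already present; 2 new (w, g)
  "cnccmasx" → prefix "cnc" already present; 5 new (c, m, a, s, x)
  "cncdkjbucc" → prefix "cncdkjb" already present; 3 new (u, c, c)
  "cnccmavt" → prefix "cnccma" already present; 2 new (v, t)
  "cncdkjbd" → prefix "cncdkjbd" already present; 0 new (none)
  "cnqgebk" → prefix "cn" already present; 5 new (q, g, e, b, k)
  "cnaftyqf" → prefix "cn" already present; 6 new (a, f, t, y, q, f)
  "cncdkfom" → prefix "cncdk" already present; 3 new (f, o, m)
  "cnccmad" → prefix "cnccma" already present; 1 new (d)
  "cncdkjejml" → prefix "cncdkj" already present; 4 new (e, j, m, l)
  "cnczfep" → prefix "cnc" already present; 4 new (z, f, e, p)
  "cncdkjbdo" → prefix "cncdkjbd" already present; 1 new (o)
Total nodes = 10 + 3 + 3 + 10 + 2 + 5 + 3 + 2 + 0 + 5 + 6 + 3 + 1 + 4 + 4 + 1 = 62

62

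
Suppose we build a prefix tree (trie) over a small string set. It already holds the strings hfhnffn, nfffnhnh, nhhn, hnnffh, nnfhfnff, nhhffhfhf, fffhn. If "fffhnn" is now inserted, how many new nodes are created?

1

The longest prefix of "fffhnn" already in the trie is "fffhn" (length 5).
New nodes needed: |"fffhnn"| − 5 = 6 − 5 = 1.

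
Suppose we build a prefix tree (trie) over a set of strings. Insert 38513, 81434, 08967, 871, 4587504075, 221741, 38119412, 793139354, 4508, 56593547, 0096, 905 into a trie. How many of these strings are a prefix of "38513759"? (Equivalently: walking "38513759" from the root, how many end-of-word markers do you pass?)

1

Traverse "38513759" character by character; count nodes along the way that are marked as word ends.
Prefixes of the query that are stored words: "38513"
Count: 1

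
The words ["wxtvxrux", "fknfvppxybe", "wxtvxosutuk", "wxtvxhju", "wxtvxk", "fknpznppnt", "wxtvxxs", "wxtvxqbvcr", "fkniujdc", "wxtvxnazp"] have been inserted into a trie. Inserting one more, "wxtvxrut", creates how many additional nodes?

The longest prefix of "wxtvxrut" already in the trie is "wxtvxru" (length 7).
Each of the 1 remaining characters creates one node.

1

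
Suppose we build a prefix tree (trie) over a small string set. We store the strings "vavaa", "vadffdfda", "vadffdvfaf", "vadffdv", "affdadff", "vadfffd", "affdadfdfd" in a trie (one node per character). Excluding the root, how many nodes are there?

29

Trie structure (* marks end of a word):
(root)
├─ a
│  └─ f
│     └─ f
│        └─ d
│           └─ a
│              └─ d
│                 └─ f
│                    ├─ d
│                    │  └─ f
│                    │     └─ d *
│                    └─ f *
└─ v
   └─ a
      ├─ d
      │  └─ f
      │     └─ f
      │        ├─ d
      │        │  ├─ f
      │        │  │  └─ d
      │        │  │     └─ a *
      │        │  └─ v *
      │        │     └─ f
      │        │        └─ a
      │        │           └─ f *
      │        └─ f
      │           └─ d *
      └─ v
         └─ a
            └─ a *
Counting every labelled node above: 29.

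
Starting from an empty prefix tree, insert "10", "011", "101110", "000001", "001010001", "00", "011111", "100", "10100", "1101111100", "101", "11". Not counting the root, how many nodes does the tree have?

36

Trie structure (* marks end of a word):
(root)
├─ 0
│  ├─ 0 *
│  │  ├─ 0
│  │  │  └─ 0
│  │  │     └─ 0
│  │  │        └─ 1 *
│  │  └─ 1
│  │     └─ 0
│  │        └─ 1
│  │           └─ 0
│  │              └─ 0
│  │                 └─ 0
│  │                    └─ 1 *
│  └─ 1
│     └─ 1 *
│        └─ 1
│           └─ 1
│              └─ 1 *
└─ 1
   ├─ 0 *
   │  ├─ 0 *
   │  └─ 1 *
   │     ├─ 0
   │     │  └─ 0 *
   │     └─ 1
   │        └─ 1
   │           └─ 0 *
   └─ 1 *
      └─ 0
         └─ 1
            └─ 1
               └─ 1
                  └─ 1
                     └─ 1
                        └─ 0
                           └─ 0 *
Counting every labelled node above: 36.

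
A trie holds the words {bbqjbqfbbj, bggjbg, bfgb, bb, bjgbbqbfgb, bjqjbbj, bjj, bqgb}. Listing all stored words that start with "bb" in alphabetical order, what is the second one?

bbqjbqfbbj

Words with prefix "bb", in lexicographic order: "bb", "bbqjbqfbbj"
Position 2: bbqjbqfbbj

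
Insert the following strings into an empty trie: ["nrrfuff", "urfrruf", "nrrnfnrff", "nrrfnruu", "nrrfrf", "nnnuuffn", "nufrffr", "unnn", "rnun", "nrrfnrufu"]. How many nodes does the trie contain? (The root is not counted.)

48

Count nodes per top-level branch (shared prefixes stored once):
  'n'-branch (nnnuuffn, nrrfnrufu, nrrfnruu, nrrfrf, nrrfuff, nrrnfnrff, nufrffr): 34 nodes
  'r'-branch (rnun): 4 nodes
  'u'-branch (unnn, urfrruf): 10 nodes
Sum: 48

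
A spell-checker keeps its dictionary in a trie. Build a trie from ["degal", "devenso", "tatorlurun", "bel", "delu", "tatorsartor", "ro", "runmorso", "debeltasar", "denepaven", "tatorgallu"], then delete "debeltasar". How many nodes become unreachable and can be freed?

After clearing the end-marker at "debeltasar", prune upward until reaching a node still needed by another word.
The suffix "beltasar" (8 nodes) is used only by "debeltasar"; the node for "de" still has the child "g", so pruning stops there.
Nodes removed: 8

8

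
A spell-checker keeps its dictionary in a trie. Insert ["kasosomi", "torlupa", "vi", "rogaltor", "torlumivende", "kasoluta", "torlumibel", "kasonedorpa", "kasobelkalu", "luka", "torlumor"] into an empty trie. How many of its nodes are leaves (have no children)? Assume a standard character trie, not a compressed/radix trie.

11

A leaf is a node with no children — equivalently, the end of a word that is not a proper prefix of any other stored word.
Those words: "kasobelkalu", "kasoluta", "kasonedorpa", "kasosomi", "luka", "rogaltor", "torlumibel", "torlumivende", "torlumor", "torlupa", "vi"
Leaf count: 11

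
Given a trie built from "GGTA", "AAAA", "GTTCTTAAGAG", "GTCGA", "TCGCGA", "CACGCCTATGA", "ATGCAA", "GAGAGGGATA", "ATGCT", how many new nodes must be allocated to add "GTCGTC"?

The longest prefix of "GTCGTC" already in the trie is "GTCG" (length 4).
Each of the 2 remaining characters creates one node.

2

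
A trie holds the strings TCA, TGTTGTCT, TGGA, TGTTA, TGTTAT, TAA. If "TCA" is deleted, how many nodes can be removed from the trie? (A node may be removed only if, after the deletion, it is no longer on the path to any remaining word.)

A node on "TCA"'s path can go only if nothing else ends at it or branches off below it.
The suffix "CA" (2 nodes) is used only by "TCA"; the node for "T" still has the child "G", so pruning stops there.
Nodes removed: 2

2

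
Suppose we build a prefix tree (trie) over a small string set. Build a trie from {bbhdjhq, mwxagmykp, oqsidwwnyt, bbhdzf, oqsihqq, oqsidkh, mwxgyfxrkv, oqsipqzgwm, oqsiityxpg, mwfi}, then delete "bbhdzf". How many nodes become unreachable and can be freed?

After clearing the end-marker at "bbhdzf", prune upward until reaching a node still needed by another word.
The suffix "zf" (2 nodes) is used only by "bbhdzf"; the node for "bbhd" still has the child "j", so pruning stops there.
Nodes removed: 2

2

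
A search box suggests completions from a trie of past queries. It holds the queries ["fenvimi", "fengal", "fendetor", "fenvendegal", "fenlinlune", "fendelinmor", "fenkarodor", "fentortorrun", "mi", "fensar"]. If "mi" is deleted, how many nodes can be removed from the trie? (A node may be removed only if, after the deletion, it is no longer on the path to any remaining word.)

2

After clearing the end-marker at "mi", prune upward until reaching a node still needed by another word.
No other word shares any prefix with "mi", so all 2 of its nodes go.
Nodes removed: 2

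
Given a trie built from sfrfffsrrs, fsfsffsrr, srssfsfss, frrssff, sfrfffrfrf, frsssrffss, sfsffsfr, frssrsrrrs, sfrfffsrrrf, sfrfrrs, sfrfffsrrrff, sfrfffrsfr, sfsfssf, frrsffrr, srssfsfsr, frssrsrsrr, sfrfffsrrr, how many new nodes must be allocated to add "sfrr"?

Walking "sfrr" from the root, the first 3 characters ("sfr") follow existing edges; "r" is the first miss.
So 4 − 3 = 1 new nodes.

1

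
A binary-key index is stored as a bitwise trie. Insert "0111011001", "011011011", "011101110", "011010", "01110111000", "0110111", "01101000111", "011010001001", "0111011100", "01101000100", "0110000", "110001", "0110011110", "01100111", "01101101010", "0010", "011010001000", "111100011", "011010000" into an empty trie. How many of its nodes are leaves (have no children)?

Leaves are exactly the stored words that no other stored word extends.
Those words: "0010", "0110000", "0110011110", "011010000", "011010001000", "011010001001", "01101000111", "01101101010", "011011011", "0110111", "0111011001", "01110111000", "110001", "111100011"
Leaf count: 14

14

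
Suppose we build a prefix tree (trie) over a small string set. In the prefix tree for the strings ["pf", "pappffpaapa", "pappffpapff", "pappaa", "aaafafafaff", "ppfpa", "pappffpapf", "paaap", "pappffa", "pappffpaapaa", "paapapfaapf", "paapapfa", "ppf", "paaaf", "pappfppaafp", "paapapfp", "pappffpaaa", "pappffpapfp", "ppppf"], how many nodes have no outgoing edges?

15

A leaf is a node with no children — equivalently, the end of a word that is not a proper prefix of any other stored word.
Those words: "aaafafafaff", "paaaf", "paaap", "paapapfaapf", "paapapfp", "pappaa", "pappffa", "pappffpaaa", "pappffpaapaa", "pappffpapff", "pappffpapfp", "pappfppaafp", "pf", "ppfpa", "ppppf"
Leaf count: 15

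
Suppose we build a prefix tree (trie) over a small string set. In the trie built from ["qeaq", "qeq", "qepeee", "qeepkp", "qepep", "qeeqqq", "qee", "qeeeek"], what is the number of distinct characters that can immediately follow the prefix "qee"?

3

Follow the path "qee" to its node, then look at its outgoing edges.
Distinct next characters after "qee": e, p, q.
That node has 3 child edges.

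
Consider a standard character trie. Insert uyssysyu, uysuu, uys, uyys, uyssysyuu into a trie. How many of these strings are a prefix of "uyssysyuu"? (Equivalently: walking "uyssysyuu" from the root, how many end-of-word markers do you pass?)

3

Check each prefix of "uyssysyuu" against the stored set — each match is an end-marker on the path.
Prefixes of the query that are stored words: "uys", "uyssysyu", "uyssysyuu"
Count: 3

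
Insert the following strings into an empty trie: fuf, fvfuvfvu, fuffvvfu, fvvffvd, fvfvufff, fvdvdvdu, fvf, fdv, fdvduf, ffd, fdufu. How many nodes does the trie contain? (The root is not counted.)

For each word, the new-node count is its length minus the longest prefix already in the trie:
  "fuf" → 3 new (f, u, f)
  "fvfuvfvu" → prefix "f" already present; 7 new (v, f, u, v, f, v, u)
  "fuffvvfu" → prefix "fuf" already present; 5 new (f, v, v, f, u)
  "fvvffvd" → prefix "fv" already present; 5 new (v, f, f, v, d)
  "fvfvufff" → prefix "fvf" already present; 5 new (v, u, f, f, f)
  "fvdvdvdu" → prefix "fv" already present; 6 new (d, v, d, v, d, u)
  "fvf" → prefix "fvf" already present; 0 new (none)
  "fdv" → prefix "f" already present; 2 new (d, v)
  "fdvduf" → prefix "fdv" already present; 3 new (d, u, f)
  "ffd" → prefix "f" already present; 2 new (f, d)
  "fdufu" → prefix "fd" already present; 3 new (u, f, u)
Total nodes = 3 + 7 + 5 + 5 + 5 + 6 + 0 + 2 + 3 + 2 + 3 = 41

41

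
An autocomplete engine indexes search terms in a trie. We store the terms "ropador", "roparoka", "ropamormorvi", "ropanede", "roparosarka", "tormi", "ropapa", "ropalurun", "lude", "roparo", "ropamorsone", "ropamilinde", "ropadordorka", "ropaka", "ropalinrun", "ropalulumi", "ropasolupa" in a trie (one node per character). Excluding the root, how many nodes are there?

For each word, the new-node count is its length minus the longest prefix already in the trie:
  "ropador" → 7 new (r, o, p, a, d, o, r)
  "roparoka" → prefix "ropa" already present; 4 new (r, o, k, a)
  "ropamormorvi" → prefix "ropa" already present; 8 new (m, o, r, m, o, r, v, i)
  "ropanede" → prefix "ropa" already present; 4 new (n, e, d, e)
  "roparosarka" → prefix "roparo" already present; 5 new (s, a, r, k, a)
  "tormi" → 5 new (t, o, r, m, i)
  "ropapa" → prefix "ropa" already present; 2 new (p, a)
  "ropalurun" → prefix "ropa" already present; 5 new (l, u, r, u, n)
  "lude" → 4 new (l, u, d, e)
  "roparo" → prefix "roparo" already present; 0 new (none)
  "ropamorsone" → prefix "ropamor" already present; 4 new (s, o, n, e)
  "ropamilinde" → prefix "ropam" already present; 6 new (i, l, i, n, d, e)
  "ropadordorka" → prefix "ropador" already present; 5 new (d, o, r, k, a)
  "ropaka" → prefix "ropa" already present; 2 new (k, a)
  "ropalinrun" → prefix "ropal" already present; 5 new (i, n, r, u, n)
  "ropalulumi" → prefix "ropalu" already present; 4 new (l, u, m, i)
  "ropasolupa" → prefix "ropa" already present; 6 new (s, o, l, u, p, a)
Total nodes = 7 + 4 + 8 + 4 + 5 + 5 + 2 + 5 + 4 + 0 + 4 + 6 + 5 + 2 + 5 + 4 + 6 = 76

76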